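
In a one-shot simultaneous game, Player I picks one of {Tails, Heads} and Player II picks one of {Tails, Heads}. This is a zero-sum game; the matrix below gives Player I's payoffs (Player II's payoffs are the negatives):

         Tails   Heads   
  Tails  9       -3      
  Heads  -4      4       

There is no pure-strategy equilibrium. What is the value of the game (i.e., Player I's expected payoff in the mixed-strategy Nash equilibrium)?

v = 6/5

Player II's mix must leave Player I indifferent between Tails and Heads.
  Player I's payoff from Tails: q·9 + (1−q)·(-3) = 12q - 3
  Player I's payoff from Heads: q·(-4) + (1−q)·4 = -8q + 4
  12q - 3 = -8q + 4  ⇒  20q = 7  ⇒  q = 7/20.
The value is Player I's expected payoff against this mix (using Tails): (7/20)·9 + (13/20)·(-3) = 6/5.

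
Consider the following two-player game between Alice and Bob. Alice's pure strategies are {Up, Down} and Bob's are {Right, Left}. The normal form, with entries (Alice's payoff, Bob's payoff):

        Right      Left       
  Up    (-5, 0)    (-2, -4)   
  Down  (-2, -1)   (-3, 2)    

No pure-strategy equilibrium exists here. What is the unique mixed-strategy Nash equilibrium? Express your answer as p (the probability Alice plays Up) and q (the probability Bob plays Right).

Set Bob's expected payoff from Right equal to that from Left:
  Bob's expected payoff from Right: p·0 + (1−p)·(-1) = p - 1
  Bob's expected payoff from Left: p·(-4) + (1−p)·2 = -6p + 2
  p - 1 = -6p + 2  ⇒  7p = 3  ⇒  p = 3/7.
Set Alice's expected payoff from Up equal to that from Down:
  Alice's payoff from Up: q·(-5) + (1−q)·(-2) = -3q - 2
  Alice's payoff from Down: q·(-2) + (1−q)·(-3) = q - 3
  -3q - 2 = q - 3  ⇒  -4q = -1  ⇒  q = 1/4.

p = 3/7, q = 1/4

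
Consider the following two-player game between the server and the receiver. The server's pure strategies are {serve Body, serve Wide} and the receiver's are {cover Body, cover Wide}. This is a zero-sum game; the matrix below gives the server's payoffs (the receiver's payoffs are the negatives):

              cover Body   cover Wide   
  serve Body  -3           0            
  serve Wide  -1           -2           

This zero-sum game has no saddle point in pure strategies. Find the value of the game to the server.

v = -3/2

Set the server's expected payoff from serve Body equal to that from serve Wide:
  the server's payoff from serve Body: q·(-3) + (1−q)·0 = -3q
  the server's payoff from serve Wide: q·(-1) + (1−q)·(-2) = q - 2
  -3q = q - 2  ⇒  -4q = -2  ⇒  q = 1/2.
The value is the server's expected payoff against this mix (using serve Body): (1/2)·(-3) + (1/2)·0 = -3/2.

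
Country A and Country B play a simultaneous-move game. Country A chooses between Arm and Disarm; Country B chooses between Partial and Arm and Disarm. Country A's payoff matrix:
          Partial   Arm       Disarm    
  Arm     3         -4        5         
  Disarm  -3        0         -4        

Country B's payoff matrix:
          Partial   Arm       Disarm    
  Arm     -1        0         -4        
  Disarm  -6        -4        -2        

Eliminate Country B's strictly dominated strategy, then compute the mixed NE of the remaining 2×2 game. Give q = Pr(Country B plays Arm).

Country B's strategy Partial is strictly dominated by Arm: 0 > -1 and -4 > -6. Eliminate Partial.
In a mixed equilibrium Country A is indifferent between Arm and Disarm; this condition fixes q.
  Country A's expected payoff from Arm: q·(-4) + (1−q)·5 = -9q + 5
  Country A's expected payoff from Disarm: q·0 + (1−q)·(-4) = 4q - 4
  -9q + 5 = 4q - 4  ⇒  -13q = -9  ⇒  q = 9/13.

q = 9/13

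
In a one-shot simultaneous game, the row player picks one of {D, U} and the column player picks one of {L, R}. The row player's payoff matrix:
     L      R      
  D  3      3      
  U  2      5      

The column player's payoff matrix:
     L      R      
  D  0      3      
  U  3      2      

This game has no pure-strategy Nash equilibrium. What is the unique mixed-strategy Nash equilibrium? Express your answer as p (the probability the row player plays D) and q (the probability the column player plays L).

p = 1/4, q = 2/3

In a mixed equilibrium the column player is indifferent between L and R; this condition fixes p.
  the column player's payoff from L: p·0 + (1−p)·3 = -3p + 3
  the column player's payoff from R: p·3 + (1−p)·2 = p + 2
  -3p + 3 = p + 2  ⇒  -4p = -1  ⇒  p = 1/4.
For the row player to be willing to mix, the row player must be indifferent between D and U, which pins down the column player's mix.
  the row player's payoff from D: q·3 + (1−q)·3 = 3
  the row player's payoff from U: q·2 + (1−q)·5 = -3q + 5
  3 = -3q + 5  ⇒  3q = 2  ⇒  q = 2/3.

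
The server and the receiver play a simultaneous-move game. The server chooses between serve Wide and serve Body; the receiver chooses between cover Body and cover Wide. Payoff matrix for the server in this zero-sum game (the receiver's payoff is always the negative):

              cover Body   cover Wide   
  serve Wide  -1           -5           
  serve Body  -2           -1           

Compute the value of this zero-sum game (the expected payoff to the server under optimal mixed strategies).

v = -9/5

For the server to be willing to mix, the server must be indifferent between serve Wide and serve Body, which pins down the receiver's mix.
  the server's payoff from serve Wide: q·(-1) + (1−q)·(-5) = 4q - 5
  the server's payoff from serve Body: q·(-2) + (1−q)·(-1) = -q - 1
  4q - 5 = -q - 1  ⇒  5q = 4  ⇒  q = 4/5.
The value is the server's expected payoff against this mix (using serve Wide): (4/5)·(-1) + (1/5)·(-5) = -9/5.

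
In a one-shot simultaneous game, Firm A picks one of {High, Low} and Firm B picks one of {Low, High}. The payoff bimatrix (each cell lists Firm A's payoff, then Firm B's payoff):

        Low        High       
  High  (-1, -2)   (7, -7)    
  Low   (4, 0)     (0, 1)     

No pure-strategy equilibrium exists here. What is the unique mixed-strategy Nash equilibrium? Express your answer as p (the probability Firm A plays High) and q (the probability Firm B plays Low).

p = 1/6, q = 7/12

Firm A's mix must leave Firm B indifferent between Low and High.
  Firm B's expected payoff from Low: p·(-2) + (1−p)·0 = -2p
  Firm B's expected payoff from High: p·(-7) + (1−p)·1 = -8p + 1
  -2p = -8p + 1  ⇒  6p = 1  ⇒  p = 1/6.
In a mixed equilibrium Firm A is indifferent between High and Low; this condition fixes q.
  Firm A's payoff from High: q·(-1) + (1−q)·7 = -8q + 7
  Firm A's payoff from Low: q·4 + (1−q)·0 = 4q
  -8q + 7 = 4q  ⇒  -12q = -7  ⇒  q = 7/12.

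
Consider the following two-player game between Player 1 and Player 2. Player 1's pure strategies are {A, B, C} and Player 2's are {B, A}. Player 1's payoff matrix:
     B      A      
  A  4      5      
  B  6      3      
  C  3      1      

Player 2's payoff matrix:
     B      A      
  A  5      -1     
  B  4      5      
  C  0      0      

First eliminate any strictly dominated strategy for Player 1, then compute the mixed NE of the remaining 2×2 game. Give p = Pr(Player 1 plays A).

p = 1/7

Player 1's strategy C is strictly dominated by B: 6 > 3 and 3 > 1. Eliminate C.
Player 1's mix must leave Player 2 indifferent between B and A.
  Player 2's payoff from B: p·5 + (1−p)·4 = p + 4
  Player 2's payoff from A: p·(-1) + (1−p)·5 = -6p + 5
  p + 4 = -6p + 5  ⇒  7p = 1  ⇒  p = 1/7.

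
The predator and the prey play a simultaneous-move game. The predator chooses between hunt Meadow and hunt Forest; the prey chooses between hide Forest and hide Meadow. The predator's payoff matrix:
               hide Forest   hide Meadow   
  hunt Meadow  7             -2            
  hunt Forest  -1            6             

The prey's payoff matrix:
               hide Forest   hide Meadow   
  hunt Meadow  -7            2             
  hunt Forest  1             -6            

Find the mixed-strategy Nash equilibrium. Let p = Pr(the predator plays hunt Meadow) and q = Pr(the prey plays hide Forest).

p = 7/16, q = 1/2

Set the prey's expected payoff from hide Forest equal to that from hide Meadow:
  the prey's payoff from hide Forest: p·(-7) + (1−p)·1 = -8p + 1
  the prey's payoff from hide Meadow: p·2 + (1−p)·(-6) = 8p - 6
  -8p + 1 = 8p - 6  ⇒  -16p = -7  ⇒  p = 7/16.
For the predator to be willing to mix, the predator must be indifferent between hunt Meadow and hunt Forest, which pins down the prey's mix.
  the predator's payoff from hunt Meadow: q·7 + (1−q)·(-2) = 9q - 2
  the predator's payoff from hunt Forest: q·(-1) + (1−q)·6 = -7q + 6
  9q - 2 = -7q + 6  ⇒  16q = 8  ⇒  q = 1/2.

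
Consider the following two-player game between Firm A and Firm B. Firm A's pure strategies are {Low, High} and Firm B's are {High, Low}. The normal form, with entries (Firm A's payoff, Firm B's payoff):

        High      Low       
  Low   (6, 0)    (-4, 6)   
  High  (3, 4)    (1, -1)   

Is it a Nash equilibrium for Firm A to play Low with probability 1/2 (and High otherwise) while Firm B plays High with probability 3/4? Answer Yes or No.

Given Firm A's mix p = 1/2, Firm B's payoff from High is 2 but from Low is 5/2. Firm B strictly prefers Low, so Firm B would not mix.
So the proposed profile is not a Nash equilibrium.

No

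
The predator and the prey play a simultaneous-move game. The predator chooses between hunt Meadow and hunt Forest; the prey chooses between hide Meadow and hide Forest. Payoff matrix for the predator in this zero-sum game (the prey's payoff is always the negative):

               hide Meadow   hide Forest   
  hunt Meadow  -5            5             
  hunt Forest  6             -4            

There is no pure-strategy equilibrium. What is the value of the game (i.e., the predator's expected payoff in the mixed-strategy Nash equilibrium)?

v = 1/2

For the predator to be willing to mix, the predator must be indifferent between hunt Meadow and hunt Forest, which pins down the prey's mix.
  the predator's payoff to hunt Meadow: q·(-5) + (1−q)·5 = -10q + 5
  the predator's payoff to hunt Forest: q·6 + (1−q)·(-4) = 10q - 4
  -10q + 5 = 10q - 4  ⇒  -20q = -9  ⇒  q = 9/20.
The value is the predator's expected payoff against this mix (using hunt Meadow): (9/20)·(-5) + (11/20)·5 = 1/2.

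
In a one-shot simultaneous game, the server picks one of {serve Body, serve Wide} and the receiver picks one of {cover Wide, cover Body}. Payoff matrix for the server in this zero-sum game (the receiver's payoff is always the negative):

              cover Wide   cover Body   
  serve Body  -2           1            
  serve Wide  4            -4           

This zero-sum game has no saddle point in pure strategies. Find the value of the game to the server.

v = -4/11

The receiver's mix must leave the server indifferent between serve Body and serve Wide.
  the server's expected payoff from serve Body: q·(-2) + (1−q)·1 = -3q + 1
  the server's expected payoff from serve Wide: q·4 + (1−q)·(-4) = 8q - 4
  -3q + 1 = 8q - 4  ⇒  -11q = -5  ⇒  q = 5/11.
The value is the server's expected payoff against this mix (using serve Body): (5/11)·(-2) + (6/11)·1 = -4/11.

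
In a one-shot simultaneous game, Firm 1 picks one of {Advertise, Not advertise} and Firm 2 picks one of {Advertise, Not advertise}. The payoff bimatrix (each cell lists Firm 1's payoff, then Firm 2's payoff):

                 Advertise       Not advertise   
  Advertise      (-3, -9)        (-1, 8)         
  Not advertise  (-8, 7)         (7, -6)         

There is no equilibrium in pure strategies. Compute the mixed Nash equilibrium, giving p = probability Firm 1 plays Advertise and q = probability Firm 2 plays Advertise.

p = 13/30, q = 8/13

Firm 1's mix must leave Firm 2 indifferent between Advertise and Not advertise.
  Firm 2's expected payoff from Advertise: p·(-9) + (1−p)·7 = -16p + 7
  Firm 2's expected payoff from Not advertise: p·8 + (1−p)·(-6) = 14p - 6
  -16p + 7 = 14p - 6  ⇒  -30p = -13  ⇒  p = 13/30.
In a mixed equilibrium Firm 1 is indifferent between Advertise and Not advertise; this condition fixes q.
  Firm 1's payoff to Advertise: q·(-3) + (1−q)·(-1) = -2q - 1
  Firm 1's payoff to Not advertise: q·(-8) + (1−q)·7 = -15q + 7
  -2q - 1 = -15q + 7  ⇒  13q = 8  ⇒  q = 8/13.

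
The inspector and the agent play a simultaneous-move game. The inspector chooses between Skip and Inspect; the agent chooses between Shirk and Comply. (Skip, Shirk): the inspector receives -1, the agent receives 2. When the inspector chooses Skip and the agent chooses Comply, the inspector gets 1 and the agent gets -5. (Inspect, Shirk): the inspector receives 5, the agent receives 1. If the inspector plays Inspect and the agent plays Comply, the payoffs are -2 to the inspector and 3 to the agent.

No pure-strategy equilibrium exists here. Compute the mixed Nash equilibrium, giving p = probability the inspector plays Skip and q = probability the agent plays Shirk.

Set the agent's expected payoff from Shirk equal to that from Comply:
  the agent's expected payoff from Shirk: p·2 + (1−p)·1 = p + 1
  the agent's expected payoff from Comply: p·(-5) + (1−p)·3 = -8p + 3
  p + 1 = -8p + 3  ⇒  9p = 2  ⇒  p = 2/9.
The inspector's indifference between Skip and Inspect determines the agent's mixing probability q:
  the inspector's expected payoff from Skip: q·(-1) + (1−q)·1 = -2q + 1
  the inspector's expected payoff from Inspect: q·5 + (1−q)·(-2) = 7q - 2
  -2q + 1 = 7q - 2  ⇒  -9q = -3  ⇒  q = 1/3.

p = 2/9, q = 1/3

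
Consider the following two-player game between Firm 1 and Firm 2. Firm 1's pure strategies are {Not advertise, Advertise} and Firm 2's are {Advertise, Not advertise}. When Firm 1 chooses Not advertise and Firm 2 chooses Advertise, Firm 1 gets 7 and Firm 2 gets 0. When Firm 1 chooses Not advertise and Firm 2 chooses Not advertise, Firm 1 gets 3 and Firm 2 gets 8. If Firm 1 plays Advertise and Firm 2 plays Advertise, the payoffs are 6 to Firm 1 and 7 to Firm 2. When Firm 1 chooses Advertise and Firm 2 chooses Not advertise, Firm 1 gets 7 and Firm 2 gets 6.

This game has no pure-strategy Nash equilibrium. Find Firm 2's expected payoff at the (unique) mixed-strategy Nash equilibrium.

Firm 2's indifference between Advertise and Not advertise determines Firm 1's mixing probability p:
  Firm 2's payoff to Advertise: p·0 + (1−p)·7 = -7p + 7
  Firm 2's payoff to Not advertise: p·8 + (1−p)·6 = 2p + 6
  -7p + 7 = 2p + 6  ⇒  -9p = -1  ⇒  p = 1/9.
At equilibrium Firm 2 is indifferent across columns, so Firm 2's payoff equals the payoff from Advertise: (1/9)·0 + (8/9)·7 = 56/9.

56/9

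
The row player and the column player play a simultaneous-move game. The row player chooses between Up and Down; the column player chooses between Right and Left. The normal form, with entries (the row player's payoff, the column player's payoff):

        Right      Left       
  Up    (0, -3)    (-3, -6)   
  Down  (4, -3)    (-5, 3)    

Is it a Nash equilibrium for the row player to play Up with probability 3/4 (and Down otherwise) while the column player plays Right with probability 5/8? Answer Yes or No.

Given the row player's mix p = 3/4, the column player's payoff from Right is -3 but from Left is -15/4. The column player strictly prefers Right, so the column player would not mix.
So the proposed profile is not a Nash equilibrium.

No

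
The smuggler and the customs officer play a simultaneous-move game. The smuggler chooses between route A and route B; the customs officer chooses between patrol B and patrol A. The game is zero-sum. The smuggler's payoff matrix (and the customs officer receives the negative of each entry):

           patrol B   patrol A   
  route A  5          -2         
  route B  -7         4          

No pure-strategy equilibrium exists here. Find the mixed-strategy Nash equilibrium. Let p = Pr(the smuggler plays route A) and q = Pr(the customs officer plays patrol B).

p = 11/18, q = 1/3

The smuggler's mix must leave the customs officer indifferent between patrol B and patrol A.
  the customs officer's payoff to patrol B: p·(-5) + (1−p)·7 = -12p + 7
  the customs officer's payoff to patrol A: p·2 + (1−p)·(-4) = 6p - 4
  -12p + 7 = 6p - 4  ⇒  -18p = -11  ⇒  p = 11/18.
For the smuggler to be willing to mix, the smuggler must be indifferent between route A and route B, which pins down the customs officer's mix.
  the smuggler's expected payoff from route A: q·5 + (1−q)·(-2) = 7q - 2
  the smuggler's expected payoff from route B: q·(-7) + (1−q)·4 = -11q + 4
  7q - 2 = -11q + 4  ⇒  18q = 6  ⇒  q = 1/3.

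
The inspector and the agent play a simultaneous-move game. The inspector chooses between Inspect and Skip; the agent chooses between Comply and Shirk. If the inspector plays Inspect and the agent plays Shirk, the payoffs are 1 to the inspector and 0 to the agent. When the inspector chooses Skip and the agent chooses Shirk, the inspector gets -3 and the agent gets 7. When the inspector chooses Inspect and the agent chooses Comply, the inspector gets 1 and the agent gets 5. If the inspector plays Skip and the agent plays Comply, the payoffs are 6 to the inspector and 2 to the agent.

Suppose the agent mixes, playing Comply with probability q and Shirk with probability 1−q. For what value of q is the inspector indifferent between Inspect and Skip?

Set the inspector's expected payoff from Inspect equal to that from Skip:
  the inspector's payoff to Inspect: q·1 + (1−q)·1 = 1
  the inspector's payoff to Skip: q·6 + (1−q)·(-3) = 9q - 3
  1 = 9q - 3  ⇒  -9q = -4  ⇒  q = 4/9.

q = 4/9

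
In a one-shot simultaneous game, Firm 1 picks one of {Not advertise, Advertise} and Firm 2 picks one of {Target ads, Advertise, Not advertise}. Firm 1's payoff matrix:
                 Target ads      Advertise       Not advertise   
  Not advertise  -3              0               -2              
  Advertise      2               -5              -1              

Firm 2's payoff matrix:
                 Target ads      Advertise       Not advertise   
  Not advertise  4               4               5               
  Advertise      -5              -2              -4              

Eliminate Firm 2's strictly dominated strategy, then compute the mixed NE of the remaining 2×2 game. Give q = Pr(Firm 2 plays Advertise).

q = 1/6

Firm 2's strategy Target ads is strictly dominated by Not advertise: 5 > 4 and -4 > -5. Eliminate Target ads.
For Firm 1 to be willing to mix, Firm 1 must be indifferent between Not advertise and Advertise, which pins down Firm 2's mix.
  Firm 1's payoff to Not advertise: q·0 + (1−q)·(-2) = 2q - 2
  Firm 1's payoff to Advertise: q·(-5) + (1−q)·(-1) = -4q - 1
  2q - 2 = -4q - 1  ⇒  6q = 1  ⇒  q = 1/6.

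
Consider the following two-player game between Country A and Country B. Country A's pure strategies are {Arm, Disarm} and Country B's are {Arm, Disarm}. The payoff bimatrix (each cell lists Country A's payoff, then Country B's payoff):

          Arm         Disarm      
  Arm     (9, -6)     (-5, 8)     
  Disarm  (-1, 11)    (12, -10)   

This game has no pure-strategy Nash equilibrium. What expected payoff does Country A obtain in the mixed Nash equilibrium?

103/27

Country B's mix must leave Country A indifferent between Arm and Disarm.
  Country A's payoff to Arm: q·9 + (1−q)·(-5) = 14q - 5
  Country A's payoff to Disarm: q·(-1) + (1−q)·12 = -13q + 12
  14q - 5 = -13q + 12  ⇒  27q = 17  ⇒  q = 17/27.
At equilibrium Country A is indifferent across rows, so Country A's payoff equals the payoff from Arm: (17/27)·9 + (10/27)·(-5) = 103/27.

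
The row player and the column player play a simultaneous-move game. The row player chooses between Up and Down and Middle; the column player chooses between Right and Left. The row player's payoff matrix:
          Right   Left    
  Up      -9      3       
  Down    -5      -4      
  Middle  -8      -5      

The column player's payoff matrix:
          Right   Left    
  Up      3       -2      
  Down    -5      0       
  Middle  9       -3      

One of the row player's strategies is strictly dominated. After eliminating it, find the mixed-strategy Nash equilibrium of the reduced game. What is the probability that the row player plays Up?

The row player's strategy Middle is strictly dominated by Down: -5 > -8 and -4 > -5. Eliminate Middle.
Set the column player's expected payoff from Right equal to that from Left:
  the column player's payoff from Right: p·3 + (1−p)·(-5) = 8p - 5
  the column player's payoff from Left: p·(-2) + (1−p)·0 = -2p
  8p - 5 = -2p  ⇒  10p = 5  ⇒  p = 1/2.

p = 1/2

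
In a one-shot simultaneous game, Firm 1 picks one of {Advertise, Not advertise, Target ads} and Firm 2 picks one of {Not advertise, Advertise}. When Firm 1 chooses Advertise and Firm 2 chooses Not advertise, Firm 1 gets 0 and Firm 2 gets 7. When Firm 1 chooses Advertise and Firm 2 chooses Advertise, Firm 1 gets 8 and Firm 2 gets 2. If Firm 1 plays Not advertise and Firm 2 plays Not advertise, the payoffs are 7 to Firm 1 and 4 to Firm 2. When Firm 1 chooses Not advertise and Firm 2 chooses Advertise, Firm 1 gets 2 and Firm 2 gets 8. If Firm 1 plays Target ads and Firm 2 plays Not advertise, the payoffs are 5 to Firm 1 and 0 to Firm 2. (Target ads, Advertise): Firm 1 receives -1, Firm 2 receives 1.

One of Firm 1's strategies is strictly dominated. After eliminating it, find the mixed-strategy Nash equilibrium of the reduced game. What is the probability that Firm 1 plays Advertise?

p = 4/9

Firm 1's strategy Target ads is strictly dominated by Not advertise: 7 > 5 and 2 > -1. Eliminate Target ads.
For Firm 2 to be willing to mix, Firm 2 must be indifferent between Not advertise and Advertise, which pins down Firm 1's mix.
  Firm 2's payoff to Not advertise: p·7 + (1−p)·4 = 3p + 4
  Firm 2's payoff to Advertise: p·2 + (1−p)·8 = -6p + 8
  3p + 4 = -6p + 8  ⇒  9p = 4  ⇒  p = 4/9.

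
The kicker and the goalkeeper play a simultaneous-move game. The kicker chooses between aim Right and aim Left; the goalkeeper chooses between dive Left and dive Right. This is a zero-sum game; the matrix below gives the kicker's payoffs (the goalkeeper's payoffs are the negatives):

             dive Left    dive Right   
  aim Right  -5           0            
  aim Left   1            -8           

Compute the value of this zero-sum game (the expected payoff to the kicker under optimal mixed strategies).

Set the kicker's expected payoff from aim Right equal to that from aim Left:
  the kicker's expected payoff from aim Right: q·(-5) + (1−q)·0 = -5q
  the kicker's expected payoff from aim Left: q·1 + (1−q)·(-8) = 9q - 8
  -5q = 9q - 8  ⇒  -14q = -8  ⇒  q = 4/7.
The value is the kicker's expected payoff against this mix (using aim Right): (4/7)·(-5) + (3/7)·0 = -20/7.

v = -20/7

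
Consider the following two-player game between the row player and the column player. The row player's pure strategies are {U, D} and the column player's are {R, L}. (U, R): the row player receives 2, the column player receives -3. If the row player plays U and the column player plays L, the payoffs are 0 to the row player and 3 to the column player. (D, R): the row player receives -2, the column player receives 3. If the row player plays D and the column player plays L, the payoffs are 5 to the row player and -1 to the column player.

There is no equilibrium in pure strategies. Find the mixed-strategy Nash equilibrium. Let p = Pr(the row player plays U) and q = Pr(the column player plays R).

The row player's mix must leave the column player indifferent between R and L.
  the column player's expected payoff from R: p·(-3) + (1−p)·3 = -6p + 3
  the column player's expected payoff from L: p·3 + (1−p)·(-1) = 4p - 1
  -6p + 3 = 4p - 1  ⇒  -10p = -4  ⇒  p = 2/5.
The row player's indifference between U and D determines the column player's mixing probability q:
  the row player's payoff from U: q·2 + (1−q)·0 = 2q
  the row player's payoff from D: q·(-2) + (1−q)·5 = -7q + 5
  2q = -7q + 5  ⇒  9q = 5  ⇒  q = 5/9.

p = 2/5, q = 5/9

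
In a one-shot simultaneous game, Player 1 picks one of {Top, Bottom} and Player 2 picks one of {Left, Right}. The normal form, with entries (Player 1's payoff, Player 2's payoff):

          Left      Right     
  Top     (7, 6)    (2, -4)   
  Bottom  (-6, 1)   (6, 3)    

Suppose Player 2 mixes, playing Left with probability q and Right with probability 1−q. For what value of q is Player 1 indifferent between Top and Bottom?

q = 4/17

Player 2's mix must leave Player 1 indifferent between Top and Bottom.
  Player 1's payoff from Top: q·7 + (1−q)·2 = 5q + 2
  Player 1's payoff from Bottom: q·(-6) + (1−q)·6 = -12q + 6
  5q + 2 = -12q + 6  ⇒  17q = 4  ⇒  q = 4/17.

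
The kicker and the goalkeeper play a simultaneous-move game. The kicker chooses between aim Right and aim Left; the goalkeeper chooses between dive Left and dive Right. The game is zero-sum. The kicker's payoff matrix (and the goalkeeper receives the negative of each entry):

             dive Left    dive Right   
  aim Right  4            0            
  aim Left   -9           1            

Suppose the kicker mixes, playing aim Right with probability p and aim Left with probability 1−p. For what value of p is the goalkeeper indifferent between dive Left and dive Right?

p = 5/7

Set the goalkeeper's expected payoff from dive Left equal to that from dive Right:
  the goalkeeper's payoff from dive Left: p·(-4) + (1−p)·9 = -13p + 9
  the goalkeeper's payoff from dive Right: p·0 + (1−p)·(-1) = p - 1
  -13p + 9 = p - 1  ⇒  -14p = -10  ⇒  p = 5/7.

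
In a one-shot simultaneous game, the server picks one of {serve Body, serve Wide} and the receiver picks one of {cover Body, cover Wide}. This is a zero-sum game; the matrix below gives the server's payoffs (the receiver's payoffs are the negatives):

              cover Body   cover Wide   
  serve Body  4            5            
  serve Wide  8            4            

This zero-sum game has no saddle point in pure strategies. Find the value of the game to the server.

The receiver's mix must leave the server indifferent between serve Body and serve Wide.
  the server's expected payoff from serve Body: q·4 + (1−q)·5 = -q + 5
  the server's expected payoff from serve Wide: q·8 + (1−q)·4 = 4q + 4
  -q + 5 = 4q + 4  ⇒  -5q = -1  ⇒  q = 1/5.
The value is the server's expected payoff against this mix (using serve Body): (1/5)·4 + (4/5)·5 = 24/5.

v = 24/5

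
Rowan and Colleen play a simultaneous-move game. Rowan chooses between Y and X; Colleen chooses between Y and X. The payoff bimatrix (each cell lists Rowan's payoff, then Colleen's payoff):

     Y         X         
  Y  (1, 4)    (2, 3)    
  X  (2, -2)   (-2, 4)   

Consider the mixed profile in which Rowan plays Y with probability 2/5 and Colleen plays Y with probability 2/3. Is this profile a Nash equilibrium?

Given Rowan's mix p = 2/5, Colleen's payoff from Y is 2/5 but from X is 18/5. Colleen strictly prefers X, so Colleen would not mix.
So the proposed profile is not a Nash equilibrium.

No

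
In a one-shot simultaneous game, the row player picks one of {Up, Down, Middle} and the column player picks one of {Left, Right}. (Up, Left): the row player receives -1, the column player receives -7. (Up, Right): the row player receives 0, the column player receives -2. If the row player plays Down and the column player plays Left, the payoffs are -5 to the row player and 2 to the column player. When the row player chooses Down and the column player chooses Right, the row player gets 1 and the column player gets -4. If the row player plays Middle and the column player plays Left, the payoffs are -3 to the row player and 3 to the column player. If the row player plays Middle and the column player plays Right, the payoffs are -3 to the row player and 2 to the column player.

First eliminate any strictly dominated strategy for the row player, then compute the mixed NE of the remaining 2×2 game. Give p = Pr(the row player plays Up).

The row player's strategy Middle is strictly dominated by Up: -1 > -3 and 0 > -3. Eliminate Middle.
The column player's indifference between Left and Right determines the row player's mixing probability p:
  the column player's expected payoff from Left: p·(-7) + (1−p)·2 = -9p + 2
  the column player's expected payoff from Right: p·(-2) + (1−p)·(-4) = 2p - 4
  -9p + 2 = 2p - 4  ⇒  -11p = -6  ⇒  p = 6/11.

p = 6/11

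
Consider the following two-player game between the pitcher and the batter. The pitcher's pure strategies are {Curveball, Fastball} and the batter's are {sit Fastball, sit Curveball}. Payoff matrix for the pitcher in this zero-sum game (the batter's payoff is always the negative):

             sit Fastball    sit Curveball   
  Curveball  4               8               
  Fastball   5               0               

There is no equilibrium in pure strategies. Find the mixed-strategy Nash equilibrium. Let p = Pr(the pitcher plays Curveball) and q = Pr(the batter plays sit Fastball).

p = 5/9, q = 8/9

The batter's indifference between sit Fastball and sit Curveball determines the pitcher's mixing probability p:
  the batter's payoff to sit Fastball: p·(-4) + (1−p)·(-5) = p - 5
  the batter's payoff to sit Curveball: p·(-8) + (1−p)·0 = -8p
  p - 5 = -8p  ⇒  9p = 5  ⇒  p = 5/9.
The pitcher's indifference between Curveball and Fastball determines the batter's mixing probability q:
  the pitcher's payoff from Curveball: q·4 + (1−q)·8 = -4q + 8
  the pitcher's payoff from Fastball: q·5 + (1−q)·0 = 5q
  -4q + 8 = 5q  ⇒  -9q = -8  ⇒  q = 8/9.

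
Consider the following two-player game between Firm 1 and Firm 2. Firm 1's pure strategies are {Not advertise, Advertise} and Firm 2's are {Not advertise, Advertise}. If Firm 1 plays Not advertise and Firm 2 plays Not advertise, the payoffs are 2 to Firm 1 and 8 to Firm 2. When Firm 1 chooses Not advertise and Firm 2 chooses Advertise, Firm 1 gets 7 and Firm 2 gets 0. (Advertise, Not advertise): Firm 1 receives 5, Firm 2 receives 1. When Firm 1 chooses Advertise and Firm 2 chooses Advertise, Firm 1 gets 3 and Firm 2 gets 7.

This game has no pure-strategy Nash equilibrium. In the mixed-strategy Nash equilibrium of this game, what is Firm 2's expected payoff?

Set Firm 2's expected payoff from Not advertise equal to that from Advertise:
  Firm 2's expected payoff from Not advertise: p·8 + (1−p)·1 = 7p + 1
  Firm 2's expected payoff from Advertise: p·0 + (1−p)·7 = -7p + 7
  7p + 1 = -7p + 7  ⇒  14p = 6  ⇒  p = 3/7.
At equilibrium Firm 2 is indifferent across columns, so Firm 2's payoff equals the payoff from Not advertise: (3/7)·8 + (4/7)·1 = 4.

4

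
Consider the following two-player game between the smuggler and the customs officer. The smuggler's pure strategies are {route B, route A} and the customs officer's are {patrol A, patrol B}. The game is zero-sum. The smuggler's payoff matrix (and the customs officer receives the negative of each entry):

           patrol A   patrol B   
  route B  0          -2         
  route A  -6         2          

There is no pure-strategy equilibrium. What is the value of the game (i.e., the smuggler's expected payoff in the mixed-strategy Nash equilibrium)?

v = -6/5

In a mixed equilibrium the smuggler is indifferent between route B and route A; this condition fixes q.
  the smuggler's expected payoff from route B: q·0 + (1−q)·(-2) = 2q - 2
  the smuggler's expected payoff from route A: q·(-6) + (1−q)·2 = -8q + 2
  2q - 2 = -8q + 2  ⇒  10q = 4  ⇒  q = 2/5.
The value is the smuggler's expected payoff against this mix (using route B): (2/5)·0 + (3/5)·(-2) = -6/5.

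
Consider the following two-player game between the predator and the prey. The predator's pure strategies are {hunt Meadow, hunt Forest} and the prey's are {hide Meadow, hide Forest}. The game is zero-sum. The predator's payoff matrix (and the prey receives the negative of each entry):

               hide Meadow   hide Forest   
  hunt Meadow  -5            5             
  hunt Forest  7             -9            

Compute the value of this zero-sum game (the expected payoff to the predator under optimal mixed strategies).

v = -5/13

Set the predator's expected payoff from hunt Meadow equal to that from hunt Forest:
  the predator's payoff to hunt Meadow: q·(-5) + (1−q)·5 = -10q + 5
  the predator's payoff to hunt Forest: q·7 + (1−q)·(-9) = 16q - 9
  -10q + 5 = 16q - 9  ⇒  -26q = -14  ⇒  q = 7/13.
The value is the predator's expected payoff against this mix (using hunt Meadow): (7/13)·(-5) + (6/13)·5 = -5/13.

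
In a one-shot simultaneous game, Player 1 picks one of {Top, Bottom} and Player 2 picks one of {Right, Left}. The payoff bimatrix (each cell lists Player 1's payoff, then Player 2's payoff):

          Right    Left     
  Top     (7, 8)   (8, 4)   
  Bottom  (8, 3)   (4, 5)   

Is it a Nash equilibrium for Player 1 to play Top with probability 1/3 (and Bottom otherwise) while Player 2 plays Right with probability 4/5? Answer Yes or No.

Check Player 2's indifference given Player 1's mix p = 1/3:
  payoff from Right = 14/3; payoff from Left = 14/3 — equal.
Check Player 1's indifference given Player 2's mix q = 4/5:
  payoff from Top = 36/5; payoff from Bottom = 36/5 — equal.
Both players are indifferent, so neither can profitably deviate.

Yes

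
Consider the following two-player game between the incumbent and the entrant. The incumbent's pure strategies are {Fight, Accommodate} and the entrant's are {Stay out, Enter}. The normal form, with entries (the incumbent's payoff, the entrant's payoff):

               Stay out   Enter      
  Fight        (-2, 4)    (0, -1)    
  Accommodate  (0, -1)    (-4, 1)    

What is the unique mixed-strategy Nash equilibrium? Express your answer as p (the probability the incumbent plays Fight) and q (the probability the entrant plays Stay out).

p = 2/7, q = 2/3

For the entrant to be willing to mix, the entrant must be indifferent between Stay out and Enter, which pins down the incumbent's mix.
  the entrant's payoff to Stay out: p·4 + (1−p)·(-1) = 5p - 1
  the entrant's payoff to Enter: p·(-1) + (1−p)·1 = -2p + 1
  5p - 1 = -2p + 1  ⇒  7p = 2  ⇒  p = 2/7.
The entrant's mix must leave the incumbent indifferent between Fight and Accommodate.
  the incumbent's payoff to Fight: q·(-2) + (1−q)·0 = -2q
  the incumbent's payoff to Accommodate: q·0 + (1−q)·(-4) = 4q - 4
  -2q = 4q - 4  ⇒  -6q = -4  ⇒  q = 2/3.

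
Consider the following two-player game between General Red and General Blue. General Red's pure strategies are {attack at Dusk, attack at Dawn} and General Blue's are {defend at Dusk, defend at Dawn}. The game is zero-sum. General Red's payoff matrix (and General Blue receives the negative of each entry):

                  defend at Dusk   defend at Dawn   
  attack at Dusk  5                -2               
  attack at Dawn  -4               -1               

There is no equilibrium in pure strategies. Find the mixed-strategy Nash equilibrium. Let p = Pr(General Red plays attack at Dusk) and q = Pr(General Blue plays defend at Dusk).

In a mixed equilibrium General Blue is indifferent between defend at Dusk and defend at Dawn; this condition fixes p.
  General Blue's payoff from defend at Dusk: p·(-5) + (1−p)·4 = -9p + 4
  General Blue's payoff from defend at Dawn: p·2 + (1−p)·1 = p + 1
  -9p + 4 = p + 1  ⇒  -10p = -3  ⇒  p = 3/10.
General Red's indifference between attack at Dusk and attack at Dawn determines General Blue's mixing probability q:
  General Red's payoff from attack at Dusk: q·5 + (1−q)·(-2) = 7q - 2
  General Red's payoff from attack at Dawn: q·(-4) + (1−q)·(-1) = -3q - 1
  7q - 2 = -3q - 1  ⇒  10q = 1  ⇒  q = 1/10.

p = 3/10, q = 1/10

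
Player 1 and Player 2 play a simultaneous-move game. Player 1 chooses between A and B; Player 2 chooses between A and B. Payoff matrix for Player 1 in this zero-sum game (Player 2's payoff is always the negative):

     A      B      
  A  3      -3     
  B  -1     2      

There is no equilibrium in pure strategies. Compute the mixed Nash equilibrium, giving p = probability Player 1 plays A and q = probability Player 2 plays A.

p = 1/3, q = 5/9

Set Player 2's expected payoff from A equal to that from B:
  Player 2's payoff to A: p·(-3) + (1−p)·1 = -4p + 1
  Player 2's payoff to B: p·3 + (1−p)·(-2) = 5p - 2
  -4p + 1 = 5p - 2  ⇒  -9p = -3  ⇒  p = 1/3.
Player 1's indifference between A and B determines Player 2's mixing probability q:
  Player 1's expected payoff from A: q·3 + (1−q)·(-3) = 6q - 3
  Player 1's expected payoff from B: q·(-1) + (1−q)·2 = -3q + 2
  6q - 3 = -3q + 2  ⇒  9q = 5  ⇒  q = 5/9.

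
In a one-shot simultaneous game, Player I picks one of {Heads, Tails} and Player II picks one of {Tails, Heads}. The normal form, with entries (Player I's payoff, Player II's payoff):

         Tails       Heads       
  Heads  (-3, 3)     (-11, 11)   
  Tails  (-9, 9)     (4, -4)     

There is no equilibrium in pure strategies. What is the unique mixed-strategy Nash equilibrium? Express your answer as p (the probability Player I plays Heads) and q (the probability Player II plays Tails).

p = 13/21, q = 5/7

Set Player II's expected payoff from Tails equal to that from Heads:
  Player II's payoff from Tails: p·3 + (1−p)·9 = -6p + 9
  Player II's payoff from Heads: p·11 + (1−p)·(-4) = 15p - 4
  -6p + 9 = 15p - 4  ⇒  -21p = -13  ⇒  p = 13/21.
Player I's indifference between Heads and Tails determines Player II's mixing probability q:
  Player I's payoff from Heads: q·(-3) + (1−q)·(-11) = 8q - 11
  Player I's payoff from Tails: q·(-9) + (1−q)·4 = -13q + 4
  8q - 11 = -13q + 4  ⇒  21q = 15  ⇒  q = 5/7.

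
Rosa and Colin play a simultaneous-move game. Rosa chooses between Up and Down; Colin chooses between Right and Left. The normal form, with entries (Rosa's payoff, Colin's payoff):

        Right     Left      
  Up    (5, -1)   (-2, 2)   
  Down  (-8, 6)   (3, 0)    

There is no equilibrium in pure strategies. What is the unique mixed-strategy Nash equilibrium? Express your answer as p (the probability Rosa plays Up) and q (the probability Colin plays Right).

p = 2/3, q = 5/18

Rosa's mix must leave Colin indifferent between Right and Left.
  Colin's payoff to Right: p·(-1) + (1−p)·6 = -7p + 6
  Colin's payoff to Left: p·2 + (1−p)·0 = 2p
  -7p + 6 = 2p  ⇒  -9p = -6  ⇒  p = 2/3.
For Rosa to be willing to mix, Rosa must be indifferent between Up and Down, which pins down Colin's mix.
  Rosa's payoff to Up: q·5 + (1−q)·(-2) = 7q - 2
  Rosa's payoff to Down: q·(-8) + (1−q)·3 = -11q + 3
  7q - 2 = -11q + 3  ⇒  18q = 5  ⇒  q = 5/18.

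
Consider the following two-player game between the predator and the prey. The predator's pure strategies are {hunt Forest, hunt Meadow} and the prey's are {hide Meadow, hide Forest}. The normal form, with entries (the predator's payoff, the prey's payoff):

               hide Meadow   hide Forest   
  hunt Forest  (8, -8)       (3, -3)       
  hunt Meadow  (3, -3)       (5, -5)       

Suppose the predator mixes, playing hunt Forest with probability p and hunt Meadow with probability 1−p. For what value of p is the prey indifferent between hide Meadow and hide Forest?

In a mixed equilibrium the prey is indifferent between hide Meadow and hide Forest; this condition fixes p.
  the prey's expected payoff from hide Meadow: p·(-8) + (1−p)·(-3) = -5p - 3
  the prey's expected payoff from hide Forest: p·(-3) + (1−p)·(-5) = 2p - 5
  -5p - 3 = 2p - 5  ⇒  -7p = -2  ⇒  p = 2/7.

p = 2/7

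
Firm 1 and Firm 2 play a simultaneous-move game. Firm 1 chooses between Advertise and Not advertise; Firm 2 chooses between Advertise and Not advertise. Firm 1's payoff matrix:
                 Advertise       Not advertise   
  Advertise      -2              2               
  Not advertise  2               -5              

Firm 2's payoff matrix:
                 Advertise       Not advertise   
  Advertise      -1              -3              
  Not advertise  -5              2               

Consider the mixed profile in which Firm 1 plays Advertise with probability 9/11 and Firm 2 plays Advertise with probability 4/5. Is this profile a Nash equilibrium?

Given Firm 1's mix p = 9/11, Firm 2's payoff from Advertise is -19/11 but from Not advertise is -23/11. Firm 2 strictly prefers Advertise, so Firm 2 would not mix.
So the proposed profile is not a Nash equilibrium.

No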